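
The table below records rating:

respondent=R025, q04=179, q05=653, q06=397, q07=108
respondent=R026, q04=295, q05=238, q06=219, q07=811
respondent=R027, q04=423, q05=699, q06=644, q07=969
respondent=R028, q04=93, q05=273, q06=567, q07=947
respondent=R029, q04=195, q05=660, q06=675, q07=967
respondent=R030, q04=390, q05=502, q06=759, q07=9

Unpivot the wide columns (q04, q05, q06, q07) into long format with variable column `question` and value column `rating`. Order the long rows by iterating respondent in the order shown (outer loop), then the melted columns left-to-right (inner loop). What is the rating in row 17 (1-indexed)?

24 rows total (6 × 4). Row 17: index ⌊(17-1)/4⌋ = 4 into respondent → R029; (17-1) mod 4 = 0 into the melted columns → q04.
So row 17 is (R029, q04, 195); rating = 195.

195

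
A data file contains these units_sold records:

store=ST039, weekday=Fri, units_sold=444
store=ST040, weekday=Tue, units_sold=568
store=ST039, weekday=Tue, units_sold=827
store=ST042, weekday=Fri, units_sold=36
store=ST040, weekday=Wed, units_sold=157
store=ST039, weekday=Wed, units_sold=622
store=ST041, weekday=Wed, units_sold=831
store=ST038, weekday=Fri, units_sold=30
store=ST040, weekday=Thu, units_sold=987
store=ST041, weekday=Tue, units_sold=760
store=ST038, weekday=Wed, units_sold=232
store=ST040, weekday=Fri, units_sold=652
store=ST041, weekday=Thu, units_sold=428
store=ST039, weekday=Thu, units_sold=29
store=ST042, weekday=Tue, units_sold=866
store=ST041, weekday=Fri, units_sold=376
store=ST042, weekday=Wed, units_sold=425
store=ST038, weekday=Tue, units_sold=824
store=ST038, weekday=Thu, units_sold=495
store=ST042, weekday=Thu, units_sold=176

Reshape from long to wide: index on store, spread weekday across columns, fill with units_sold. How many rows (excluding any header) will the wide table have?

5

5 distinct store values → 5 rows.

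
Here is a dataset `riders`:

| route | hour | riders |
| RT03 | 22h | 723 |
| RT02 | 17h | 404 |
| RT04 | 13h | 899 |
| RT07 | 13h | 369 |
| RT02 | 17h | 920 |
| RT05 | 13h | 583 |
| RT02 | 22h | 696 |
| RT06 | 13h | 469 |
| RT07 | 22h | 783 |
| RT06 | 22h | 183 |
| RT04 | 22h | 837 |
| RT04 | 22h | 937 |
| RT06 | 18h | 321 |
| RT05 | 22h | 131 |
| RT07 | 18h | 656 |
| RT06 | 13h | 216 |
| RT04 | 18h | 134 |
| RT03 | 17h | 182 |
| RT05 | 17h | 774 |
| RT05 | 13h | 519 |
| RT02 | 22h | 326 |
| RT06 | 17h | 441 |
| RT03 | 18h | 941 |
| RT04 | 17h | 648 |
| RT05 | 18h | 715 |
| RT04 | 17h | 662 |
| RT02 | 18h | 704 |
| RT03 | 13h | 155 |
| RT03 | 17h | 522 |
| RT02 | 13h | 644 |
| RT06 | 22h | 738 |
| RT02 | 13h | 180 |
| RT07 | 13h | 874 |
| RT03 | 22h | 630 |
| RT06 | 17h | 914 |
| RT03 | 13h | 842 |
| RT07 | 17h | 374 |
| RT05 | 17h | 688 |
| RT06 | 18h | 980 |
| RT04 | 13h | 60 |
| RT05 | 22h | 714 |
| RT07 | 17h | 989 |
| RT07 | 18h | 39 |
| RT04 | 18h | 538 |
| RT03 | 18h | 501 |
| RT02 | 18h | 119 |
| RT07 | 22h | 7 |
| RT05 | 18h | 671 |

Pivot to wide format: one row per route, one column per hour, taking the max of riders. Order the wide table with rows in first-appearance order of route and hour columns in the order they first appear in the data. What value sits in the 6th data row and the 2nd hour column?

With rows in first-appearance order of route, row 6 is route=RT06. hour columns in first-appearance order: 22h, 17h, 13h, 18h; column 2 is 17h.
Long rows with route=RT06, hour=17h: max(441, 914) = 914.

914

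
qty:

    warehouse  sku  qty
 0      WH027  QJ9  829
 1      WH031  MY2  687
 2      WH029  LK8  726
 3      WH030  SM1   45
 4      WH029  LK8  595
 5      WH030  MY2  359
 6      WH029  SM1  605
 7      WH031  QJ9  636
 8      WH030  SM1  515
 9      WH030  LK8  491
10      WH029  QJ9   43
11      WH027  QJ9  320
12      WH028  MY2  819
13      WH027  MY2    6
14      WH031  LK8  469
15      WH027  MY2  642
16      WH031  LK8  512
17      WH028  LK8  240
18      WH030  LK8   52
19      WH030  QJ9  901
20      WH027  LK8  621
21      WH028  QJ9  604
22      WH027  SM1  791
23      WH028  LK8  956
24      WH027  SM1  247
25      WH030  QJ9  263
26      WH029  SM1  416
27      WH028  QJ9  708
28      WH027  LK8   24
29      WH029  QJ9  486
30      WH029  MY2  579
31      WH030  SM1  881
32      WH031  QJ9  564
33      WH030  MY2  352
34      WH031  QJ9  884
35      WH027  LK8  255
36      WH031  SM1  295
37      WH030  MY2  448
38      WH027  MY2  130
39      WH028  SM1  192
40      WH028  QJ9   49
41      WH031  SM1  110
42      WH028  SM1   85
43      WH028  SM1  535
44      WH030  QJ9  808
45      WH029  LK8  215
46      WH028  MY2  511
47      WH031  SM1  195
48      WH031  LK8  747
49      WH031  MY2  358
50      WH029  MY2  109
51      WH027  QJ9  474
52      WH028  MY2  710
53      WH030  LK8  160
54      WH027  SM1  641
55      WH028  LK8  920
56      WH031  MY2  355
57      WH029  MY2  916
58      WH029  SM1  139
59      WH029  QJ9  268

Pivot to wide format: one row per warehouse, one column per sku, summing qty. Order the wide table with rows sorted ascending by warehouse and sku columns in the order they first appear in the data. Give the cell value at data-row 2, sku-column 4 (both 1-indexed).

With rows sorted ascending by warehouse, row 2 is warehouse=WH028. sku columns in first-appearance order: QJ9, MY2, LK8, SM1; column 4 is SM1.
Long rows with warehouse=WH028, sku=SM1: 192 + 85 + 535 = 812.

812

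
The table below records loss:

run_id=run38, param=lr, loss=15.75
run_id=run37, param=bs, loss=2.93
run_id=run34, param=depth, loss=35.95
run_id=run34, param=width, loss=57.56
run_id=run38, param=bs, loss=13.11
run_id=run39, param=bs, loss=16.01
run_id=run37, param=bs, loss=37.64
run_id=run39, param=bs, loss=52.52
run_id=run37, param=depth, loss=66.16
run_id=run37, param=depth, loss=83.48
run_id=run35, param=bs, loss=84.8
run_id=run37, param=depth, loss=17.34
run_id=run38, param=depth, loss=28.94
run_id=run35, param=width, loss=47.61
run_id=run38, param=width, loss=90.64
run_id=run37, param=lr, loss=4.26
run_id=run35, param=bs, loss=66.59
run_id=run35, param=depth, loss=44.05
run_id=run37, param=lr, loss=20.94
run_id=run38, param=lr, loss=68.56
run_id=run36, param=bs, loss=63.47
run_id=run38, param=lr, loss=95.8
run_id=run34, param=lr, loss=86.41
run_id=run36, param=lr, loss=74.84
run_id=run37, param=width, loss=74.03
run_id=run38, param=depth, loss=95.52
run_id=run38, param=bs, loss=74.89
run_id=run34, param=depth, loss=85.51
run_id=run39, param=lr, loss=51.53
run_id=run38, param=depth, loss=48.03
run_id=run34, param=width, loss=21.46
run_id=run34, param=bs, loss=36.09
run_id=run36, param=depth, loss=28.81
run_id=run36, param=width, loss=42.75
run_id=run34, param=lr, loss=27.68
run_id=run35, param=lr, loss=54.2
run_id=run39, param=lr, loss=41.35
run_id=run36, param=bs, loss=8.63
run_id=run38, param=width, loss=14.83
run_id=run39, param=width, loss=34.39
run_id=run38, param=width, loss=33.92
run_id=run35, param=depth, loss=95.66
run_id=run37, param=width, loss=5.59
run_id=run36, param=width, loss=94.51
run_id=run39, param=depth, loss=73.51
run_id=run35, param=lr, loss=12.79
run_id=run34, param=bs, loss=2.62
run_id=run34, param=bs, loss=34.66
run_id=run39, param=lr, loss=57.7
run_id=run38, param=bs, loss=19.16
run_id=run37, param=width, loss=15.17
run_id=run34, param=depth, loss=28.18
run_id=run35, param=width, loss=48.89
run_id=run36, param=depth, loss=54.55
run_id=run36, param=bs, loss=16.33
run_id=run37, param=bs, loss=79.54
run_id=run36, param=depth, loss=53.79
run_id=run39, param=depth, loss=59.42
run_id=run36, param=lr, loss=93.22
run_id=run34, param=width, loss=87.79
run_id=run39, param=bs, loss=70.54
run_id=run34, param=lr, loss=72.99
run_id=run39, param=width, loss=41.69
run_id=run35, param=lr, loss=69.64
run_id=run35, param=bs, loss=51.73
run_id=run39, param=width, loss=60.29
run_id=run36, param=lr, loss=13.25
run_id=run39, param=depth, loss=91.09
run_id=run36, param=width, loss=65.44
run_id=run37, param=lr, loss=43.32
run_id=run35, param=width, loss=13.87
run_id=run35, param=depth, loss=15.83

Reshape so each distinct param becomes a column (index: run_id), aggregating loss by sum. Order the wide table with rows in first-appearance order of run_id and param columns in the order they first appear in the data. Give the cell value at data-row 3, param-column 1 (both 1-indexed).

187.08

With rows in first-appearance order of run_id, row 3 is run_id=run34. param columns in first-appearance order: lr, bs, depth, width; column 1 is lr.
Long rows with run_id=run34, param=lr: 86.41 + 27.68 + 72.99 = 187.08.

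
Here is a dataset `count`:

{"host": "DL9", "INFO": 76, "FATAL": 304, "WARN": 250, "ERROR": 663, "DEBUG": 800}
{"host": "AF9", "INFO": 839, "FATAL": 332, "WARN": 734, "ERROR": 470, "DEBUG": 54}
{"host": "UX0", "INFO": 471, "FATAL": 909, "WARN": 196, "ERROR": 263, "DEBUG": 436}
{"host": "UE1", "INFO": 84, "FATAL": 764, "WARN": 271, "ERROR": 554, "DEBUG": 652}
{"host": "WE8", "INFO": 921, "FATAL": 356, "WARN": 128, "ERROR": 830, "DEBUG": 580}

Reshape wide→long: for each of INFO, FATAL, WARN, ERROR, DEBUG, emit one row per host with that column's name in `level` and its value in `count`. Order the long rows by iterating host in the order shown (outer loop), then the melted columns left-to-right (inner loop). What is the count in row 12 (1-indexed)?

25 rows total (5 × 5). Row 12: index ⌊(12-1)/5⌋ = 2 into host → UX0; (12-1) mod 5 = 1 into the melted columns → FATAL.
So row 12 is (UX0, FATAL, 909); count = 909.

909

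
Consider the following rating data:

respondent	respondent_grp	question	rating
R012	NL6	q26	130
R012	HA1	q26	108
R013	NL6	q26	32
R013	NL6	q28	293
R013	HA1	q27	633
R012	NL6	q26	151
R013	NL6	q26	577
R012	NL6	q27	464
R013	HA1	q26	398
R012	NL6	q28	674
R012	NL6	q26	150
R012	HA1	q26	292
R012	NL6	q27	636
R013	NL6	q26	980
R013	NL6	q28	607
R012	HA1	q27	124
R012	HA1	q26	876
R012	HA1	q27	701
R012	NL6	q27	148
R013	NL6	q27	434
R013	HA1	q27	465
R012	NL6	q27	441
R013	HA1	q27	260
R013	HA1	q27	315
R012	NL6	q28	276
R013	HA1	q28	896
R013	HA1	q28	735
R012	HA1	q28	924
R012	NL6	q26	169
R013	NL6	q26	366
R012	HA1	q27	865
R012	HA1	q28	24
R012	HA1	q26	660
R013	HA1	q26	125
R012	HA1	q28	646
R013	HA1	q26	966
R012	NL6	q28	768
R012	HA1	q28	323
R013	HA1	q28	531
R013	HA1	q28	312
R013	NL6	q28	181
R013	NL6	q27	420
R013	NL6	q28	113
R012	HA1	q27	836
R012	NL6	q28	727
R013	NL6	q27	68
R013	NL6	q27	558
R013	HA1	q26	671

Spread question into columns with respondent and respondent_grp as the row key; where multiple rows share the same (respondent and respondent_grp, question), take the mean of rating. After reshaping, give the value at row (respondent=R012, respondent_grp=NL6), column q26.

150

Rows with respondent=R012, respondent_grp=NL6 and question=q26: rating values are 130, 151, 150, 169.
(130 + 151 + 150 + 169) / 4 = 150.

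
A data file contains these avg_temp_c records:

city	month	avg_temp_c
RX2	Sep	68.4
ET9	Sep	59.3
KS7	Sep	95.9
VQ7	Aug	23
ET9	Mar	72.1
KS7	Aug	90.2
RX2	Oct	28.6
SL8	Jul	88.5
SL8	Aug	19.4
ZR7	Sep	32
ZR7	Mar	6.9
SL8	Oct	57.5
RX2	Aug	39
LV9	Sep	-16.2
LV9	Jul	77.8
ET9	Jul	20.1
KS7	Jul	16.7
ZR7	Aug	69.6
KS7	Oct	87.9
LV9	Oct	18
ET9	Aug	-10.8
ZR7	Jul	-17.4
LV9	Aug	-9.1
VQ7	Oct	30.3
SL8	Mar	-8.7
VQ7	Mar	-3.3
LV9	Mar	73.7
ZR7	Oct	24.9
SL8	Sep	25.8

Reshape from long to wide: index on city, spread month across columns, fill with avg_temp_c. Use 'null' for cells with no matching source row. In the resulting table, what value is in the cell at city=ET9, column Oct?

null

No long-format row has city=ET9 and month=Oct, so the cell is null.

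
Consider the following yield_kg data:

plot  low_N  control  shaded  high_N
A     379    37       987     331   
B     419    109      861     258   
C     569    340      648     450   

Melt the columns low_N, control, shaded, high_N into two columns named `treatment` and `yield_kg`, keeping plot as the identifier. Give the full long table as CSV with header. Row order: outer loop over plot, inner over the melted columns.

plot,treatment,yield_kg
A,low_N,379
A,control,37
A,shaded,987
A,high_N,331
B,low_N,419
B,control,109
B,shaded,861
B,high_N,258
C,low_N,569
C,control,340
C,shaded,648
C,high_N,450

Each (plot, column) pair becomes one row: 3 × 4 = 12 rows.
For example, (A, low_N) → yield_kg=379.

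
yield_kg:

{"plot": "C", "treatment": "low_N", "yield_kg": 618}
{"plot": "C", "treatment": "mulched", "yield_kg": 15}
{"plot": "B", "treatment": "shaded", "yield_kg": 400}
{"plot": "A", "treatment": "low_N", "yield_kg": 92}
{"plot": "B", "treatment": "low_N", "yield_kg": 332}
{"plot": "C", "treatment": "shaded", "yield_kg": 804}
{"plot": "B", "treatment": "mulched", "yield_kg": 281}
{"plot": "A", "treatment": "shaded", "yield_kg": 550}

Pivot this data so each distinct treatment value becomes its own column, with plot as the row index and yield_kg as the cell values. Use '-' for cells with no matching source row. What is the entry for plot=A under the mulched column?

No long-format row has plot=A and treatment=mulched, so the cell is -.

-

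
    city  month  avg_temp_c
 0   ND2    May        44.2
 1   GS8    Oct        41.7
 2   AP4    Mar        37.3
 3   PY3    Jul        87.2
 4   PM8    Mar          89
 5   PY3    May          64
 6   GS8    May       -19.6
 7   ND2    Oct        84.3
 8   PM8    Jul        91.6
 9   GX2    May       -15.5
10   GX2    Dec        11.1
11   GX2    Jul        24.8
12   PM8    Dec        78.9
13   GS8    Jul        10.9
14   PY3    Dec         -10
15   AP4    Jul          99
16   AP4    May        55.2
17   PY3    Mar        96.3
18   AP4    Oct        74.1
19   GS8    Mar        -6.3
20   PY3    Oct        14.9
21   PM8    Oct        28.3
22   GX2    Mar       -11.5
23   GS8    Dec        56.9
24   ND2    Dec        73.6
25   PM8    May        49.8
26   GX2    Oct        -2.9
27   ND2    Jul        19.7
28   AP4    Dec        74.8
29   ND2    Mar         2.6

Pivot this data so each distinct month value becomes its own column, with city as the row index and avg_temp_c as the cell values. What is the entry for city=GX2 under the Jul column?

24.8

Wide layout: rows indexed by city, columns are the 5 distinct month values (May, Oct, Mar, Jul, Dec).
Cell (city=GX2, month=Jul) draws from the long row where city=GX2 and month=Jul, which has avg_temp_c=24.8.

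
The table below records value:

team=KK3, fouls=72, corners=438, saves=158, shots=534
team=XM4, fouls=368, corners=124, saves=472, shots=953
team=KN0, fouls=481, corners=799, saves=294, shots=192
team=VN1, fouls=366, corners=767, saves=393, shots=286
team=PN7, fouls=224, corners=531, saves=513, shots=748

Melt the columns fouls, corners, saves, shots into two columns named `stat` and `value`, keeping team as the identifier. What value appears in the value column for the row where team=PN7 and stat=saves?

Unpivoting turns each (team, wide-column) pair into one long row.
The wide cell at row PN7, column saves holds 513, so the long row (PN7, saves) has value=513.

513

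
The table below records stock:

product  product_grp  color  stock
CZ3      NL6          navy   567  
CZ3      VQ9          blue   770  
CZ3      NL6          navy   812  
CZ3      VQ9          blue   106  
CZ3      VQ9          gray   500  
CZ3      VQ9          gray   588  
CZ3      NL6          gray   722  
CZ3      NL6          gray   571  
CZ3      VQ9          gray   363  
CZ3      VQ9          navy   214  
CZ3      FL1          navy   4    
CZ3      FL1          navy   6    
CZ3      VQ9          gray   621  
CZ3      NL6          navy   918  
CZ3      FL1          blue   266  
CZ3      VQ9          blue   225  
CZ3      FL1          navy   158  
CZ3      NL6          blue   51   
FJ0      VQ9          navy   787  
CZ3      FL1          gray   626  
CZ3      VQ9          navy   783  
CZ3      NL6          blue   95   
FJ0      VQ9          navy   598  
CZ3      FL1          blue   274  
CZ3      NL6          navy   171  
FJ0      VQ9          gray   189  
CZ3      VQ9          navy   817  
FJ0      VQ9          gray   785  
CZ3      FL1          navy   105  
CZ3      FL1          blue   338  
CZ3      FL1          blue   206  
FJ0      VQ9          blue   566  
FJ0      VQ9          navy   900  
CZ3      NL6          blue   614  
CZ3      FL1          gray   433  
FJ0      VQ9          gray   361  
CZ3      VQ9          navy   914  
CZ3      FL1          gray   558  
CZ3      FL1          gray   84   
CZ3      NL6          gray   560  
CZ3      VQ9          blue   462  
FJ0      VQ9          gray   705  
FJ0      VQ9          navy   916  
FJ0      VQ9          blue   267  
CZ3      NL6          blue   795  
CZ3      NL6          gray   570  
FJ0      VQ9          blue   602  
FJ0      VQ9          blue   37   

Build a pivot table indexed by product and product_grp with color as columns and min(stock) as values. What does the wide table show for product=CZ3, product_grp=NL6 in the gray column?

560

Rows with product=CZ3, product_grp=NL6 and color=gray: stock values are 722, 571, 560, 570.
min(722, 571, 560, 570) = 560.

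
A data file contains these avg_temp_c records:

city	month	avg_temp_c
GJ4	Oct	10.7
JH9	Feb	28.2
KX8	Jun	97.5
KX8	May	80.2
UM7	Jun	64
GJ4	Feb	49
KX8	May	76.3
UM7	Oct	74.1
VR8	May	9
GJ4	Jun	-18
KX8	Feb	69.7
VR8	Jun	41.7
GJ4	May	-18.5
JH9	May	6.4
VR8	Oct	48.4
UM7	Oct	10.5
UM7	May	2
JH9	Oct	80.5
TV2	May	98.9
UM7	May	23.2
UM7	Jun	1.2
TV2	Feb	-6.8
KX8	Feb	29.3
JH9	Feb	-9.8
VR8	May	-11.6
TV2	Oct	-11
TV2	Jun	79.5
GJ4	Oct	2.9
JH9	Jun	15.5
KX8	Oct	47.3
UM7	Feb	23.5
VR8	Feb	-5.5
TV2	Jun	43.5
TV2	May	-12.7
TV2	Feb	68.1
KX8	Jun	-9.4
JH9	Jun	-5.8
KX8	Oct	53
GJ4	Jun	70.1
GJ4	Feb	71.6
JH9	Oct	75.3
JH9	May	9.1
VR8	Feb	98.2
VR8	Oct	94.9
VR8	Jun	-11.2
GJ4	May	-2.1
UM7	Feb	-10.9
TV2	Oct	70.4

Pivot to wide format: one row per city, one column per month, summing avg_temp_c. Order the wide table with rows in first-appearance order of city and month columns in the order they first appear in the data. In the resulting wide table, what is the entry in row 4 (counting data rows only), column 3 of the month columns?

65.2

With rows in first-appearance order of city, row 4 is city=UM7. month columns in first-appearance order: Oct, Feb, Jun, May; column 3 is Jun.
Long rows with city=UM7, month=Jun: 64 + 1.2 = 65.2.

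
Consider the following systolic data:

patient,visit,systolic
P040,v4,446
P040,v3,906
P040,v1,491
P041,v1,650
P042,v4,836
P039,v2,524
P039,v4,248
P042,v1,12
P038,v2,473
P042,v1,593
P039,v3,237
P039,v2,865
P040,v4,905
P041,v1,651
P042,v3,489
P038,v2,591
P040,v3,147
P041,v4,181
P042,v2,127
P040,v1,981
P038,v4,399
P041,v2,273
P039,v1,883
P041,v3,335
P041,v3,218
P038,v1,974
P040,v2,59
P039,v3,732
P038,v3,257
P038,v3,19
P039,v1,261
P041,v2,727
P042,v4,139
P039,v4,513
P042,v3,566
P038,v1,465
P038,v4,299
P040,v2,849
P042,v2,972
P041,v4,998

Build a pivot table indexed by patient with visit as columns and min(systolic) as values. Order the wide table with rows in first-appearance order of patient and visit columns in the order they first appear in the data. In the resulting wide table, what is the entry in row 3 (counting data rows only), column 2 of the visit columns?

With rows in first-appearance order of patient, row 3 is patient=P042. visit columns in first-appearance order: v4, v3, v1, v2; column 2 is v3.
Long rows with patient=P042, visit=v3: min(489, 566) = 489.

489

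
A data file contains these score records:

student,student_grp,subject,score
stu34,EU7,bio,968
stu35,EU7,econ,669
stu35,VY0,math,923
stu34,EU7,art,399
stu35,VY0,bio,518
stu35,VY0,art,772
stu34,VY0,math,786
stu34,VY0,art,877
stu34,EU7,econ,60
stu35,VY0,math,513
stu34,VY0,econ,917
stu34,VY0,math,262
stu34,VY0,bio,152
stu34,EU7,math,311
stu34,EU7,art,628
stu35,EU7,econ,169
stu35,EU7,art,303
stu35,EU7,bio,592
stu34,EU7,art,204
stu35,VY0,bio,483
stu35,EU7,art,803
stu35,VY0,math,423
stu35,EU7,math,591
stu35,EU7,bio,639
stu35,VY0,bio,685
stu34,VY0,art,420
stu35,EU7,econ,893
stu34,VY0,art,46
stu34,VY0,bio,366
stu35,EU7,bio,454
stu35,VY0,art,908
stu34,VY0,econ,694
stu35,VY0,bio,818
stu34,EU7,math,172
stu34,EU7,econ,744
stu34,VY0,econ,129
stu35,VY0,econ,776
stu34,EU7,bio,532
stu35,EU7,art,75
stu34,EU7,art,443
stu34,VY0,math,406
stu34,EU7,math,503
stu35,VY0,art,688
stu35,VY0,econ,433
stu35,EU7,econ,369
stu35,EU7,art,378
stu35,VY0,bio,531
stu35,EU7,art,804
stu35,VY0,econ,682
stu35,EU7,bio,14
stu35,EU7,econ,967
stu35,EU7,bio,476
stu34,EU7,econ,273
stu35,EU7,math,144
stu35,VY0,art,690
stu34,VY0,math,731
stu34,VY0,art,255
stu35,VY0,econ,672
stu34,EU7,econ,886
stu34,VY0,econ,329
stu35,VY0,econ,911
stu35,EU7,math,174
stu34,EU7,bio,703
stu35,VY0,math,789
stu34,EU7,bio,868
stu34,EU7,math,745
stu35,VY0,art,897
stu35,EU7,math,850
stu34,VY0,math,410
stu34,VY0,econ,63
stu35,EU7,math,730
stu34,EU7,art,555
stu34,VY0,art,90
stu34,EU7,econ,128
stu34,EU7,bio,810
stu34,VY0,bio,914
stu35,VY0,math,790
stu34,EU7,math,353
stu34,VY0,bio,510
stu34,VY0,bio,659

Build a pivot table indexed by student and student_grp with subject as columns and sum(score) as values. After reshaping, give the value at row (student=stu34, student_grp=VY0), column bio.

2601

Rows with student=stu34, student_grp=VY0 and subject=bio: score values are 152, 366, 914, 510, 659.
152 + 366 + 914 + 510 + 659 = 2601.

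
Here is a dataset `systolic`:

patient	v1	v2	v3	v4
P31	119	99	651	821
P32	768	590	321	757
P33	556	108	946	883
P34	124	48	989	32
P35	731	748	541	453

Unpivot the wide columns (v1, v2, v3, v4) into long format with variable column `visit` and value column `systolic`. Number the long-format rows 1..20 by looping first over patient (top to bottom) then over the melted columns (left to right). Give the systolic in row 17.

20 rows total (5 × 4). Row 17: index ⌊(17-1)/4⌋ = 4 into patient → P35; (17-1) mod 4 = 0 into the melted columns → v1.
So row 17 is (P35, v1, 731); systolic = 731.

731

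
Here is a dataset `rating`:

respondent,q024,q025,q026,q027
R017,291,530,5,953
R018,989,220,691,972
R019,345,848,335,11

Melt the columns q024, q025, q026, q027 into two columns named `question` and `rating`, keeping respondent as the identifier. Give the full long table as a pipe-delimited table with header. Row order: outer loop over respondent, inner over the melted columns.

| respondent | question | rating |
| R017 | q024 | 291 |
| R017 | q025 | 530 |
| R017 | q026 | 5 |
| R017 | q027 | 953 |
| R018 | q024 | 989 |
| R018 | q025 | 220 |
| R018 | q026 | 691 |
| R018 | q027 | 972 |
| R019 | q024 | 345 |
| R019 | q025 | 848 |
| R019 | q026 | 335 |
| R019 | q027 | 11 |

Each (respondent, column) pair becomes one row: 3 × 4 = 12 rows.
For example, (R017, q024) → rating=291.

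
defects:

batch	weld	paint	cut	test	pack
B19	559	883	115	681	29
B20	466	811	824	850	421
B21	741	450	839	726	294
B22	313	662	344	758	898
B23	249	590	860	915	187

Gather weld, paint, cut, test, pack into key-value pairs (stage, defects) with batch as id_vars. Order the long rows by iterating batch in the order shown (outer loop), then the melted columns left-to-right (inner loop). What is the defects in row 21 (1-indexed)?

249

25 rows total (5 × 5). Row 21: index ⌊(21-1)/5⌋ = 4 into batch → B23; (21-1) mod 5 = 0 into the melted columns → weld.
So row 21 is (B23, weld, 249); defects = 249.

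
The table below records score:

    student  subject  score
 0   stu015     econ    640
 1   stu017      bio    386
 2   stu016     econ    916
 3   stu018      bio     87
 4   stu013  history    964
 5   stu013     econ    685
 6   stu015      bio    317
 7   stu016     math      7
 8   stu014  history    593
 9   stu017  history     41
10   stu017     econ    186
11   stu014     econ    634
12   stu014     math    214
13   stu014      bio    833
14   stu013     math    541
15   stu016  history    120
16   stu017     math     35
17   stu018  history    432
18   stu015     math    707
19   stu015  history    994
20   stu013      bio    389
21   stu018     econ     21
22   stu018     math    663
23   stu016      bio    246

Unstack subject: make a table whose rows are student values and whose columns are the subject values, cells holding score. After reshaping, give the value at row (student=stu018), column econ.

Wide layout: rows indexed by student, columns are the 4 distinct subject values (econ, bio, history, math).
Cell (student=stu018, subject=econ) draws from the long row where student=stu018 and subject=econ, which has score=21.

21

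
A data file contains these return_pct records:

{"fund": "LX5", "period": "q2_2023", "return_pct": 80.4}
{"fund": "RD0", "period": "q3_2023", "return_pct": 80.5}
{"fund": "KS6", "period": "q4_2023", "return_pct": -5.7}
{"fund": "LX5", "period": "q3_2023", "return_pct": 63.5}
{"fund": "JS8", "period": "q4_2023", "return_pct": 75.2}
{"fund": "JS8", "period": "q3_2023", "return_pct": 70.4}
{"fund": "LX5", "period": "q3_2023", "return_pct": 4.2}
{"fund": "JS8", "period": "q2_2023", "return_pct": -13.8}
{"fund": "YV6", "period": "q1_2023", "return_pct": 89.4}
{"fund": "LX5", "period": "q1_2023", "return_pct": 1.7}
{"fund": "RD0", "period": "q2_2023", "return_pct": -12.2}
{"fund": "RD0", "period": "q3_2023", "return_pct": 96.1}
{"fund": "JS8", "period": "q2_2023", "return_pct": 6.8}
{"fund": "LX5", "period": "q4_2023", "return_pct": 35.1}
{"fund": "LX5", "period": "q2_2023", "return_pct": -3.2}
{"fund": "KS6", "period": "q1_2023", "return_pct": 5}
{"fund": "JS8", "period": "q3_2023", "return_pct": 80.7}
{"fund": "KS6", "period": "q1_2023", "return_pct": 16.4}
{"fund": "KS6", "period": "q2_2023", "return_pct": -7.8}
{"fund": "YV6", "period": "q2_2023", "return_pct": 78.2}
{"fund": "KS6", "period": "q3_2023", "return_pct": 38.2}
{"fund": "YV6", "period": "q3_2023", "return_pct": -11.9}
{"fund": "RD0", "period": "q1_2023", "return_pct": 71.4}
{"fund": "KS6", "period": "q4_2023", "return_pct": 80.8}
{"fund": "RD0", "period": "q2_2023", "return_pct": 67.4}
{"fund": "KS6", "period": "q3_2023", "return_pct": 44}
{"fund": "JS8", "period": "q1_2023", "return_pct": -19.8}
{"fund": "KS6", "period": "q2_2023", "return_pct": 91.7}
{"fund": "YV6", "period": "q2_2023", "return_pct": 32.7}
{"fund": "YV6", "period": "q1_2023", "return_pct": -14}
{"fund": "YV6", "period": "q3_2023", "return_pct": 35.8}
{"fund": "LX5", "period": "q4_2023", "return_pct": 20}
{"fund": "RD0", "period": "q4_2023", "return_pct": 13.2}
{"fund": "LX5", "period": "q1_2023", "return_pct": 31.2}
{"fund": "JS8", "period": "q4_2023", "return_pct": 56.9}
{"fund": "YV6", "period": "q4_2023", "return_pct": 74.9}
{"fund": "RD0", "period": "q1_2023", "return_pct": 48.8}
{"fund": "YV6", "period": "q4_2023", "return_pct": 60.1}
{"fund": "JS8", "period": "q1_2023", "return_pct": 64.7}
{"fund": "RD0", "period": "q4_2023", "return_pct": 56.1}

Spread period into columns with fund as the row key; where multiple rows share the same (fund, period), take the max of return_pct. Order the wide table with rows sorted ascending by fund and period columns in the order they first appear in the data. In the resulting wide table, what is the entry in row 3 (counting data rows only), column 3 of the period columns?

With rows sorted ascending by fund, row 3 is fund=LX5. period columns in first-appearance order: q2_2023, q3_2023, q4_2023, q1_2023; column 3 is q4_2023.
Long rows with fund=LX5, period=q4_2023: max(35.1, 20) = 35.1.

35.1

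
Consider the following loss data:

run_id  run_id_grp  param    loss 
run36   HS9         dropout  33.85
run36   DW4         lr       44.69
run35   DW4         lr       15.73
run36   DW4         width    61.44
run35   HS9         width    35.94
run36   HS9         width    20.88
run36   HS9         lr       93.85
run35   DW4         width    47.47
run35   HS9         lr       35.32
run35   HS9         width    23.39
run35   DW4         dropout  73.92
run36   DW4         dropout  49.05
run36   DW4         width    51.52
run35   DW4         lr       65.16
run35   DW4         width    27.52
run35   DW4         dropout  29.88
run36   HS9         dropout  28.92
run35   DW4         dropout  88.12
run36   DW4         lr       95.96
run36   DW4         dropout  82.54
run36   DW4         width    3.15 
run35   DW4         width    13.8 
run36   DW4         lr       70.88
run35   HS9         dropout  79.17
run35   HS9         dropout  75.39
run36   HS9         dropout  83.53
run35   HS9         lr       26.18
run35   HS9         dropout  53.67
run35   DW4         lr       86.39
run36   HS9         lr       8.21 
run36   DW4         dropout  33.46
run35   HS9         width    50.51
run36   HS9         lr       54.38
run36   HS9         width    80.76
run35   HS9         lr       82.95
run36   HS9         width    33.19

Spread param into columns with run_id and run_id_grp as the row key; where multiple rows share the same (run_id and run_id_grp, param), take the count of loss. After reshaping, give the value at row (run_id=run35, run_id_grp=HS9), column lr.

Rows with run_id=run35, run_id_grp=HS9 and param=lr: loss values are 35.32, 26.18, 82.95.
3 rows match — count = 3.

3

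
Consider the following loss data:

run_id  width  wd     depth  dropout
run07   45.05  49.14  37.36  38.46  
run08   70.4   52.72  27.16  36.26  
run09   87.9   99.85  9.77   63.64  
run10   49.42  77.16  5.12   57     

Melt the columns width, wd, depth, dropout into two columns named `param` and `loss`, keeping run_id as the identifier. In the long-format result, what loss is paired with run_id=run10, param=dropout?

Unpivoting turns each (run_id, wide-column) pair into one long row.
The wide cell at row run10, column dropout holds 57, so the long row (run10, dropout) has loss=57.

57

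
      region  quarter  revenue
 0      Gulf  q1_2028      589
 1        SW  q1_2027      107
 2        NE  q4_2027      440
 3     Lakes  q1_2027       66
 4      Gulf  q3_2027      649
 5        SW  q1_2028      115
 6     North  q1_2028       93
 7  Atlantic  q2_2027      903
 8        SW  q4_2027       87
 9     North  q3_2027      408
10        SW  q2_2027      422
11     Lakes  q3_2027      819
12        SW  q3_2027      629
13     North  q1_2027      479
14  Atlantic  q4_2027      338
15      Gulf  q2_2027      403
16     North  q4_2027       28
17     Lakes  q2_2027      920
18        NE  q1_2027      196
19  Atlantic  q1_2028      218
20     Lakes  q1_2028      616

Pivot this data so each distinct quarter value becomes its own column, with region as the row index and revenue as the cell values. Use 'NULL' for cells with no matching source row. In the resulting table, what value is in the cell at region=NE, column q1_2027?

196

The long row with region=NE, quarter=q1_2027 has revenue=196.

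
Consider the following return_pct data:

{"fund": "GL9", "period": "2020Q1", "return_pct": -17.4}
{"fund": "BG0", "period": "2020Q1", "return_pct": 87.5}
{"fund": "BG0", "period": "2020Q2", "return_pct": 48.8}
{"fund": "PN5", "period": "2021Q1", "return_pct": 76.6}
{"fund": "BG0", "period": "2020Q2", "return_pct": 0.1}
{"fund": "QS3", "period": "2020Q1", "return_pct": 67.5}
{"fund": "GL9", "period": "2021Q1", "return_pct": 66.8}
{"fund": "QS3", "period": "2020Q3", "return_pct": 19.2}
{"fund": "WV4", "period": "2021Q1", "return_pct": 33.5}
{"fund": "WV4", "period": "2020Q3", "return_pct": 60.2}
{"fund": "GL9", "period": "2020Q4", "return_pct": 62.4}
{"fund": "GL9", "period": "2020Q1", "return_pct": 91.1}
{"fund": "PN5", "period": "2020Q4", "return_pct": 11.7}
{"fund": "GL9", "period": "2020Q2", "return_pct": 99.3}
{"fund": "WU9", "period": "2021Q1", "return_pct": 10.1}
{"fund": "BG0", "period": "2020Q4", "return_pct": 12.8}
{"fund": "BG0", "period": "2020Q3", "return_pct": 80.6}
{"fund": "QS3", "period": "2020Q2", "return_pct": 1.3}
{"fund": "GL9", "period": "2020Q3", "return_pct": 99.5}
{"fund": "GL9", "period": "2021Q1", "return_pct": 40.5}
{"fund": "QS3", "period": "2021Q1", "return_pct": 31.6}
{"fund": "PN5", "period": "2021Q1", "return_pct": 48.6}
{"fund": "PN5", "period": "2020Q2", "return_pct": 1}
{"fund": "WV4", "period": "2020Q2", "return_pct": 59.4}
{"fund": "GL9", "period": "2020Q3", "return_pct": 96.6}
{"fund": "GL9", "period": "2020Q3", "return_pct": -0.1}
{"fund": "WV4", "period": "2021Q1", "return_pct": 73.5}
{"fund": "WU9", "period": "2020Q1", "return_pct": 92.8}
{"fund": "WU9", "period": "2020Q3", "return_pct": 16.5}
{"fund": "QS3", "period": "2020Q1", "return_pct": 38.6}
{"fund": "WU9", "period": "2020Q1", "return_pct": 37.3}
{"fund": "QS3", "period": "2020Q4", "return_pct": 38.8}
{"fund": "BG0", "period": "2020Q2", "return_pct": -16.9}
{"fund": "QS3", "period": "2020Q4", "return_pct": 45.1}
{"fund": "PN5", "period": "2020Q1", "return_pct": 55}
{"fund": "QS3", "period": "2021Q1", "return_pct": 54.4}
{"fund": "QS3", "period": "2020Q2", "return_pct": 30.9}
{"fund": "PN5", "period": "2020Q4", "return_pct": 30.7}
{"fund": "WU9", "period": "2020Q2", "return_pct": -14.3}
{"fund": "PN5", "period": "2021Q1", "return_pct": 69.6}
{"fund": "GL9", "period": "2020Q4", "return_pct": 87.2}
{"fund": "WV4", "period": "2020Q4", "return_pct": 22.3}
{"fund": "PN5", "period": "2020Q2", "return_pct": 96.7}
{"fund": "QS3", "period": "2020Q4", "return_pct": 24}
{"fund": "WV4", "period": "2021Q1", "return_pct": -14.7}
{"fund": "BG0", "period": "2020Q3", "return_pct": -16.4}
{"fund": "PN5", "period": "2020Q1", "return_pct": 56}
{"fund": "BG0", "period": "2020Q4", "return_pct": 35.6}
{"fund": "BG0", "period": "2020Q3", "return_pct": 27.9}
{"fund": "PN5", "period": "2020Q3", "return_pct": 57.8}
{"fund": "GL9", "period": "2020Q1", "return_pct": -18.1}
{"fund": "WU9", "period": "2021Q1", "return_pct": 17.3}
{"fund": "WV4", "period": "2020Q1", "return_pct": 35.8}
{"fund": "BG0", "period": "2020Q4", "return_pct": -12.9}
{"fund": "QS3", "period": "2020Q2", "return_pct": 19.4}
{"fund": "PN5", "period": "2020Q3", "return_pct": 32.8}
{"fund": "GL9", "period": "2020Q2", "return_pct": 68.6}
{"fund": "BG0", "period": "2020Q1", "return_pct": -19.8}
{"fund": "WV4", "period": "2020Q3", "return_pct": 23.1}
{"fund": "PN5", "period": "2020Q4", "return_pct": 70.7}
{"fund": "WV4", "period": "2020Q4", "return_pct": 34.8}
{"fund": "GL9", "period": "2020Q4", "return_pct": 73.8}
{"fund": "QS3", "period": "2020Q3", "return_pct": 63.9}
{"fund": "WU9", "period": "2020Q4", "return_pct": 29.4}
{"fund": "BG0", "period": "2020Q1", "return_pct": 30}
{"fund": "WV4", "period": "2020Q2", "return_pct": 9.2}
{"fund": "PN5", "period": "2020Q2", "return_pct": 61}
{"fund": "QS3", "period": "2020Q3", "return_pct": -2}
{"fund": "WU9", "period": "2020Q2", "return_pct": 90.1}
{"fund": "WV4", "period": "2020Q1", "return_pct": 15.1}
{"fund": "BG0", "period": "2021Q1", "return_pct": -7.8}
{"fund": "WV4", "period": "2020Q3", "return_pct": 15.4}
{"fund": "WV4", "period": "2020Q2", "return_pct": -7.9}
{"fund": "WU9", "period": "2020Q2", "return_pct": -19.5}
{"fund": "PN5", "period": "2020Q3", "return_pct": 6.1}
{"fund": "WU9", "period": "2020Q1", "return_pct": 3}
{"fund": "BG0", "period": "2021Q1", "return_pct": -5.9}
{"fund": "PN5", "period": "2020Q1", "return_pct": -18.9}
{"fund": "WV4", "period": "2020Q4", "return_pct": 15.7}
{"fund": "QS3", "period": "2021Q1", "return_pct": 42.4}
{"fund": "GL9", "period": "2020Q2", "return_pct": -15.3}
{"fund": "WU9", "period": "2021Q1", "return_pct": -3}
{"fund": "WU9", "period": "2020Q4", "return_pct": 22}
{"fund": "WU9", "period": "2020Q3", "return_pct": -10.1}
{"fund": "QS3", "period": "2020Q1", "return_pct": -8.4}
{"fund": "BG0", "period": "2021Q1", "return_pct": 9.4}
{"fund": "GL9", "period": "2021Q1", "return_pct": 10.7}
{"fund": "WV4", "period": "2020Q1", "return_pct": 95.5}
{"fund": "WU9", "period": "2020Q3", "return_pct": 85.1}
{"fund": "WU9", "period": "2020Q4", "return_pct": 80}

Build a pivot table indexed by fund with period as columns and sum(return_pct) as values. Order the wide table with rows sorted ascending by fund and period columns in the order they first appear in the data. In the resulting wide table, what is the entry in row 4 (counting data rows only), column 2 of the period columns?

51.6

With rows sorted ascending by fund, row 4 is fund=QS3. period columns in first-appearance order: 2020Q1, 2020Q2, 2021Q1, 2020Q3, 2020Q4; column 2 is 2020Q2.
Long rows with fund=QS3, period=2020Q2: 1.3 + 30.9 + 19.4 = 51.6.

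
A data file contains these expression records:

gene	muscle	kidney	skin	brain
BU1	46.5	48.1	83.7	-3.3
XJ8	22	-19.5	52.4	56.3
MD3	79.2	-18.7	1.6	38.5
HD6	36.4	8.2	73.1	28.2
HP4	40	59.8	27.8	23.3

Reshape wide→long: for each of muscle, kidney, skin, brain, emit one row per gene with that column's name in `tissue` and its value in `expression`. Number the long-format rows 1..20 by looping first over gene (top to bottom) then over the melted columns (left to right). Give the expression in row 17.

20 rows total (5 × 4). Row 17: index ⌊(17-1)/4⌋ = 4 into gene → HP4; (17-1) mod 4 = 0 into the melted columns → muscle.
So row 17 is (HP4, muscle, 40); expression = 40.

40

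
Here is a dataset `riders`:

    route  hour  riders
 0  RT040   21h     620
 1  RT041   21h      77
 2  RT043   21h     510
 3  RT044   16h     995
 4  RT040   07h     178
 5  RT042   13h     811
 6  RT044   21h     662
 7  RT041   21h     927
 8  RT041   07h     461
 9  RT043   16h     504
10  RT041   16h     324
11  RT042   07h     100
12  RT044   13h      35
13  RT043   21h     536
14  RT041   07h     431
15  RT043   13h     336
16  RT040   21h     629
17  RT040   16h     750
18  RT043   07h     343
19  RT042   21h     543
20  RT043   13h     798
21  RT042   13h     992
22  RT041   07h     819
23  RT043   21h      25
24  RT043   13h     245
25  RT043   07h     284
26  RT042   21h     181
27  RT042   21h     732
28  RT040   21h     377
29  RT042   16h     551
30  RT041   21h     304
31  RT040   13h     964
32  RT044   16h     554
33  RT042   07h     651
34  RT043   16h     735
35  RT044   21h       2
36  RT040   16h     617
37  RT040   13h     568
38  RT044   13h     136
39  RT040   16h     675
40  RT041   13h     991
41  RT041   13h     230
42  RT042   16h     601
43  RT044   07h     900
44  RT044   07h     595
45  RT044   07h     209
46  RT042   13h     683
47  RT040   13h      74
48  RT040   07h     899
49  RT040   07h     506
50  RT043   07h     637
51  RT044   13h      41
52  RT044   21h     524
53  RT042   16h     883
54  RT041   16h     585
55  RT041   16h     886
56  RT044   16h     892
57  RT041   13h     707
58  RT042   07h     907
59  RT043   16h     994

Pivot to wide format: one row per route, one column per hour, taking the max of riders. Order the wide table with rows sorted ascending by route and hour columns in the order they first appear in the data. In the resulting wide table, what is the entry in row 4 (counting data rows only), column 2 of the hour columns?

With rows sorted ascending by route, row 4 is route=RT043. hour columns in first-appearance order: 21h, 16h, 07h, 13h; column 2 is 16h.
Long rows with route=RT043, hour=16h: max(504, 735, 994) = 994.

994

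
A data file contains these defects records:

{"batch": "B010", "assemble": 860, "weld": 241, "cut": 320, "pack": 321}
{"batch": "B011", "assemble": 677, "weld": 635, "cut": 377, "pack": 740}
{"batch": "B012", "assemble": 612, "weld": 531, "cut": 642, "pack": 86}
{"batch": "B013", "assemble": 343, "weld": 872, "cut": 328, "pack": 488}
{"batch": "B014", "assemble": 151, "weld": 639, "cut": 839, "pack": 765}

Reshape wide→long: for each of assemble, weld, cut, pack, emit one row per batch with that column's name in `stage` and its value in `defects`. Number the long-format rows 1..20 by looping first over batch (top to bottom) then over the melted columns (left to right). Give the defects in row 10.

20 rows total (5 × 4). Row 10: index ⌊(10-1)/4⌋ = 2 into batch → B012; (10-1) mod 4 = 1 into the melted columns → weld.
So row 10 is (B012, weld, 531); defects = 531.

531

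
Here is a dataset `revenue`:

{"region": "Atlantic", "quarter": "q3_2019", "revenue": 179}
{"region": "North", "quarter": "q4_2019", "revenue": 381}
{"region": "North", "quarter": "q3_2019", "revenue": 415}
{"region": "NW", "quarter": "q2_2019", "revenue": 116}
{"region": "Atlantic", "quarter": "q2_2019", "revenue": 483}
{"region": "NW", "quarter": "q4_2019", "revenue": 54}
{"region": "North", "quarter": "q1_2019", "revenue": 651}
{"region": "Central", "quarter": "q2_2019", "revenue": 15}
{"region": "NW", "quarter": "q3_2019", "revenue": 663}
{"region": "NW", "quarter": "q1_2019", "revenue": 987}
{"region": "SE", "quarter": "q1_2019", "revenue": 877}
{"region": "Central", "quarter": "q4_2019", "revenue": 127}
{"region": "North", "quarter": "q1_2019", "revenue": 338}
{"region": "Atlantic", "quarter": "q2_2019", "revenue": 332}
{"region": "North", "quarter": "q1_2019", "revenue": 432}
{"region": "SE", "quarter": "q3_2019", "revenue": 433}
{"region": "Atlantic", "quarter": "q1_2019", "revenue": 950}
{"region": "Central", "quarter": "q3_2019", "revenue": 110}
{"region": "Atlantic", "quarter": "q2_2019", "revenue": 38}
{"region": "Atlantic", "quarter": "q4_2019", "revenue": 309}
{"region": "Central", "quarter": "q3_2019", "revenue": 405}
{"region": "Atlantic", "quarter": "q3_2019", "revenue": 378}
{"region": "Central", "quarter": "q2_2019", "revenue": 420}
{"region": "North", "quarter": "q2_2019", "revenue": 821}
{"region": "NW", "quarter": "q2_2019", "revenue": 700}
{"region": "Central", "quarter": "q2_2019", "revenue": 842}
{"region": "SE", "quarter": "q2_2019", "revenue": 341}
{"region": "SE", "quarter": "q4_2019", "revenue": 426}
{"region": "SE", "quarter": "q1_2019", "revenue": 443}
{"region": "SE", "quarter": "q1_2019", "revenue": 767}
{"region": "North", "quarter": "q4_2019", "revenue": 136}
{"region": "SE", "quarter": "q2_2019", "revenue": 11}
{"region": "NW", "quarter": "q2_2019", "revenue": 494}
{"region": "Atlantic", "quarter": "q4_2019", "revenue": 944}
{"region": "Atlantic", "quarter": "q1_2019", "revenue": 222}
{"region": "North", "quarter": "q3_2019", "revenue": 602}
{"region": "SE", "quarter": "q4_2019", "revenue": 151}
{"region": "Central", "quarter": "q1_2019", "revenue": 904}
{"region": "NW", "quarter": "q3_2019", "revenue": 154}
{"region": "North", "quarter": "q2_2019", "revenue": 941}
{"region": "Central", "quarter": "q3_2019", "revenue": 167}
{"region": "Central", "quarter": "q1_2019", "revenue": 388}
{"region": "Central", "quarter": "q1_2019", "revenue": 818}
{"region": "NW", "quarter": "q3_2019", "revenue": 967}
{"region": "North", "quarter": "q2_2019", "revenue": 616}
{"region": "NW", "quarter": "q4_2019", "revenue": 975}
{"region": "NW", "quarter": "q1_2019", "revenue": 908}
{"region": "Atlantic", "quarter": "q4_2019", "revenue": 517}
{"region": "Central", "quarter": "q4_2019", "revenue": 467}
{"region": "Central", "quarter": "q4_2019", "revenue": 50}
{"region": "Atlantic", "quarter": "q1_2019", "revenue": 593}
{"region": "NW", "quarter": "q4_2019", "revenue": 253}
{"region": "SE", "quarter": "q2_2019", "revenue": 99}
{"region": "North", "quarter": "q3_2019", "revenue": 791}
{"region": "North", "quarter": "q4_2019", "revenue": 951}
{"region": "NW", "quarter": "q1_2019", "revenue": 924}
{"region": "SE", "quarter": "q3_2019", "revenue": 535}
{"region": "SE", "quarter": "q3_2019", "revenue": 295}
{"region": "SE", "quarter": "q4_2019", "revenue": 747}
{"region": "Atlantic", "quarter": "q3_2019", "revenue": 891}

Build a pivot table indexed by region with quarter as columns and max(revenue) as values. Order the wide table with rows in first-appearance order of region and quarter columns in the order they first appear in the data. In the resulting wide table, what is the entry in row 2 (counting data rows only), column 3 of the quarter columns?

With rows in first-appearance order of region, row 2 is region=North. quarter columns in first-appearance order: q3_2019, q4_2019, q2_2019, q1_2019; column 3 is q2_2019.
Long rows with region=North, quarter=q2_2019: max(821, 941, 616) = 941.

941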